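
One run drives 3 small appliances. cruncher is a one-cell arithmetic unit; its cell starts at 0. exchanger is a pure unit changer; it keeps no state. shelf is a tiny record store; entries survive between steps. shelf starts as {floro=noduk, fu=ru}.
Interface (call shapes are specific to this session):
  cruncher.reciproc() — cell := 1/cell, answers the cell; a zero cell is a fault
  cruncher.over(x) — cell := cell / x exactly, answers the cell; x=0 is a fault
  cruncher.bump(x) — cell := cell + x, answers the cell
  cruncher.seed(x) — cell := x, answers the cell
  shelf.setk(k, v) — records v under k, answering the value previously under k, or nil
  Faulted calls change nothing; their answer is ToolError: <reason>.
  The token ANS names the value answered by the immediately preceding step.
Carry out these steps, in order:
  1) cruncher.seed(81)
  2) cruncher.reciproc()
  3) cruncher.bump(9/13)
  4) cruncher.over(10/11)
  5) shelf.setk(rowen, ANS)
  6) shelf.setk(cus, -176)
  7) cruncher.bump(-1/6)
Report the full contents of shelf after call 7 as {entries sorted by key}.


Answer: {cus=-176, floro=noduk, fu=ru, rowen=4081/5265}

Derivation:
> seed x: 81
= 81
> reciproc
= 1/81
> bump x: 9/13
= 742/1053
> over x: 10/11
= 4081/5265
> setk k: rowen v: ANS
= nil
> setk k: cus v: -176
= nil
> bump x: -1/6
= 6407/10530


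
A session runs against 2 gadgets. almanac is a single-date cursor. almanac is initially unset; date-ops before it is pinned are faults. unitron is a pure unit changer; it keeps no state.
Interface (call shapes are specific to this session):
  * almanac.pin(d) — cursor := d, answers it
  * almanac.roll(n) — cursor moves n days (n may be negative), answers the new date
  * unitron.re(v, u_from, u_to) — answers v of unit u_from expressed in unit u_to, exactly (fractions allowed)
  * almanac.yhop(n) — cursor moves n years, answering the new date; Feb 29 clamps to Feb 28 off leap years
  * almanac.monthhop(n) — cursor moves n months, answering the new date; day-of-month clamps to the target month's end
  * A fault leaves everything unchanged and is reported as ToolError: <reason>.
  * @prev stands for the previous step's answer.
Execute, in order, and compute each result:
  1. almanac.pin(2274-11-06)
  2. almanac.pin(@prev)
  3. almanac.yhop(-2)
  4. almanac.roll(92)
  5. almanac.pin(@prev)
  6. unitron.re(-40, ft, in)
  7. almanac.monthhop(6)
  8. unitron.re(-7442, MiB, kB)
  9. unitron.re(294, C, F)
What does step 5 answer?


I run pin(2274-11-06), yielding 2274-11-06.
I call pin(@prev), and get 2274-11-06.
I try yhop(-2), yielding 2272-11-06.
Next I call roll(92), → 2273-02-06.
Now I run pin(@prev), giving 2273-02-06.
Next I call re(-40, ft, in), which returns -480.
Now I run monthhop(6), which returns 2273-08-06.
Then re(-7442, MiB, kB), → -975437824/125.
Now I run re(294, C, F), — result: 2806/5.

Answer: 2273-02-06


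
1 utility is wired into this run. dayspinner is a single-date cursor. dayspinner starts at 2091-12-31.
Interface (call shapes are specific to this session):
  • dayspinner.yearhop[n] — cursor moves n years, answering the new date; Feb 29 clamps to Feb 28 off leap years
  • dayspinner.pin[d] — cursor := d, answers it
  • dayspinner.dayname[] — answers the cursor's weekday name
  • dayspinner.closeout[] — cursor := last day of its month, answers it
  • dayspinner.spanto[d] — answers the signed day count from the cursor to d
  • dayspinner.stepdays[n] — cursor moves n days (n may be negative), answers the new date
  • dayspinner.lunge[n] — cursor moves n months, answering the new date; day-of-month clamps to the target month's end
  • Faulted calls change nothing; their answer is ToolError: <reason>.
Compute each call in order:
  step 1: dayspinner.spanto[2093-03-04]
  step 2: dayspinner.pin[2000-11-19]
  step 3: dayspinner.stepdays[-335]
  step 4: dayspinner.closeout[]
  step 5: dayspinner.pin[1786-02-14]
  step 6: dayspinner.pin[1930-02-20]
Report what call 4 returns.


Answer: 1999-12-31

Derivation:
·→ dayspinner.spanto(d='2093-03-04')
·← 429
·→ dayspinner.pin(d='2000-11-19')
·← 2000-11-19
·→ dayspinner.stepdays(n='-335')
·← 1999-12-20
·→ dayspinner.closeout()
·← 1999-12-31
·→ dayspinner.pin(d='1786-02-14')
·← 1786-02-14
·→ dayspinner.pin(d='1930-02-20')
·← 1930-02-20


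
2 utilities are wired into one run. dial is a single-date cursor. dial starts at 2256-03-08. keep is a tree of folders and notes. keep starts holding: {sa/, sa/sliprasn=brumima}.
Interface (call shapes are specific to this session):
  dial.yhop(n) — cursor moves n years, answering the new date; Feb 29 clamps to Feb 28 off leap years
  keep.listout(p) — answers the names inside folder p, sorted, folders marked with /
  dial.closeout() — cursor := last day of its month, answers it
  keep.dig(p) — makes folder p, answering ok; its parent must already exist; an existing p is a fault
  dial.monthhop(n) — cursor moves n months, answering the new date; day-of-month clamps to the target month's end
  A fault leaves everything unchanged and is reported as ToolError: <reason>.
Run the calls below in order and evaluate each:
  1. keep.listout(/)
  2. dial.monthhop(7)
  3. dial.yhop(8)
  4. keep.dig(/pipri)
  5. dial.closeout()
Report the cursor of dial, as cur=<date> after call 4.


Answer: cur=2264-10-08

Derivation:
I try keep.listout(p→/), which returns [sa/].
Using dial.monthhop(n→7), which returns 2256-10-08.
Calling dial.yhop(n→8), and get 2264-10-08.
I invoke keep.dig(p→/pipri), giving ok.
I call dial.closeout, — result: 2264-10-31.


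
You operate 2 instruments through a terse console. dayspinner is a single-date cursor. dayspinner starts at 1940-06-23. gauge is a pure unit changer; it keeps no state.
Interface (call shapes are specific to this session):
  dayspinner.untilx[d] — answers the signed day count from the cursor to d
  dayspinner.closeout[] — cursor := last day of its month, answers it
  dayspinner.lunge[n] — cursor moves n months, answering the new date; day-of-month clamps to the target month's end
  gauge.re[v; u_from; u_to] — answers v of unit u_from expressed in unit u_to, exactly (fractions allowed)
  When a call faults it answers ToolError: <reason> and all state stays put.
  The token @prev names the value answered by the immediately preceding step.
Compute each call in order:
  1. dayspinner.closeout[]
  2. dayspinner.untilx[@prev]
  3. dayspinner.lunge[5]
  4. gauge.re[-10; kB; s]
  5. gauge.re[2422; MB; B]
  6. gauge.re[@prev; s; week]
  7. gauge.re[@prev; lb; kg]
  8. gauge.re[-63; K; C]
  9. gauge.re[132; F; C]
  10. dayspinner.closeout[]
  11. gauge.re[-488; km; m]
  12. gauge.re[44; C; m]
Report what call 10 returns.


I use dayspinner.closeout(), and observe 1940-06-30.
I call dayspinner.untilx with @prev, giving 0.
I invoke dayspinner.lunge with 5, → 1940-11-30.
Invoking gauge.re with -10, kB, s, yielding ToolError: incompatible units.
I invoke gauge.re with 2422, MB, B, — result: 2422000000.
I call gauge.re with @prev, s, week, → 108125/27.
Now I run gauge.re with @prev, lb, kg, and observe 7847148001/4320000.
I try gauge.re with -63, K, C, and observe -6723/20.
Now I run gauge.re with 132, F, C, giving 500/9.
Then dayspinner.closeout, — result: 1940-11-30.
Now I run gauge.re with -488, km, m, and get -488000.
Then gauge.re with 44, C, m, — result: ToolError: incompatible units.

Answer: 1940-11-30


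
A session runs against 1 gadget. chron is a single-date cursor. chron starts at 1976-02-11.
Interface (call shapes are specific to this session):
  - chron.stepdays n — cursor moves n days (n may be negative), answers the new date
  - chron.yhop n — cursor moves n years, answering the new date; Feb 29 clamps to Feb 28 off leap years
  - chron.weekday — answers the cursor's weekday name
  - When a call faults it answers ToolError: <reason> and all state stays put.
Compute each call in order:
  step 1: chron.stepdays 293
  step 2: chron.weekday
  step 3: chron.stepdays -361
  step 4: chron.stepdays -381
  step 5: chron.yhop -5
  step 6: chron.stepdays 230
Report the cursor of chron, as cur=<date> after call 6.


% 1. chron.stepdays(n=293) -> 1976-11-30
% 2. chron.weekday() -> Tuesday
% 3. chron.stepdays(n=-361) -> 1975-12-05
% 4. chron.stepdays(n=-381) -> 1974-11-19
% 5. chron.yhop(n=-5) -> 1969-11-19
% 6. chron.stepdays(n=230) -> 1970-07-07

Answer: cur=1970-07-07


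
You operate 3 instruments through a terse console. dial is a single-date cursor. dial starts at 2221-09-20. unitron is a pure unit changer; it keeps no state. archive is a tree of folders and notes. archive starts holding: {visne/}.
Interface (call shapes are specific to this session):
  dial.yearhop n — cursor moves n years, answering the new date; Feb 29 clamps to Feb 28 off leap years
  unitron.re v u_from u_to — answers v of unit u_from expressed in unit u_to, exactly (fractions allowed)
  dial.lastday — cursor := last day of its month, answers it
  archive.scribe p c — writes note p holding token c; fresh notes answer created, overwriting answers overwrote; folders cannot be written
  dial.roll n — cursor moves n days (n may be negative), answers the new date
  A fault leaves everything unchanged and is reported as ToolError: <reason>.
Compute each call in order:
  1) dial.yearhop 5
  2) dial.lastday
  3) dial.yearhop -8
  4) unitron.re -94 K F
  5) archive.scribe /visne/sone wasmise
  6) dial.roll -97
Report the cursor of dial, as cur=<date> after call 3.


;; dial.yearhop(n→5) => 2226-09-20
;; dial.lastday() => 2226-09-30
;; dial.yearhop(n→-8) => 2218-09-30
;; unitron.re(v→-94, u_from→K, u_to→F) => -62887/100
;; archive.scribe(p→/visne/sone, c→wasmise) => created
;; dial.roll(n→-97) => 2218-06-25

Answer: cur=2218-09-30


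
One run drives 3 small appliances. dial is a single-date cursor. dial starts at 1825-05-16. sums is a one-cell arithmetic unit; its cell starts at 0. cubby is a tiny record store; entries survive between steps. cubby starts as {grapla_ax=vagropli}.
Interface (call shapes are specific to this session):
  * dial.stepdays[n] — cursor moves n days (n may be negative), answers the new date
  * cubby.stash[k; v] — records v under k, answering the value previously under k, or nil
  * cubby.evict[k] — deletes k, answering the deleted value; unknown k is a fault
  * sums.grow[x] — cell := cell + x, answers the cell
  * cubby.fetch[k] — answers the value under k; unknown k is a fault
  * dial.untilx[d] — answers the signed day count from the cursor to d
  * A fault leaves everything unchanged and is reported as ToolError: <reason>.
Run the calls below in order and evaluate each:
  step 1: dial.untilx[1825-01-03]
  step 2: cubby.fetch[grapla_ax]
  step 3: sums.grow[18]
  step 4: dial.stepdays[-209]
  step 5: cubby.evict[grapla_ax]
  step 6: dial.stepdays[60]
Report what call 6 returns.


Answer: 1824-12-18

Derivation:
% dial.untilx(d=1825-01-03) => -133
% cubby.fetch(k=grapla_ax) => vagropli
% sums.grow(x=18) => 18
% dial.stepdays(n=-209) => 1824-10-19
% cubby.evict(k=grapla_ax) => vagropli
% dial.stepdays(n=60) => 1824-12-18


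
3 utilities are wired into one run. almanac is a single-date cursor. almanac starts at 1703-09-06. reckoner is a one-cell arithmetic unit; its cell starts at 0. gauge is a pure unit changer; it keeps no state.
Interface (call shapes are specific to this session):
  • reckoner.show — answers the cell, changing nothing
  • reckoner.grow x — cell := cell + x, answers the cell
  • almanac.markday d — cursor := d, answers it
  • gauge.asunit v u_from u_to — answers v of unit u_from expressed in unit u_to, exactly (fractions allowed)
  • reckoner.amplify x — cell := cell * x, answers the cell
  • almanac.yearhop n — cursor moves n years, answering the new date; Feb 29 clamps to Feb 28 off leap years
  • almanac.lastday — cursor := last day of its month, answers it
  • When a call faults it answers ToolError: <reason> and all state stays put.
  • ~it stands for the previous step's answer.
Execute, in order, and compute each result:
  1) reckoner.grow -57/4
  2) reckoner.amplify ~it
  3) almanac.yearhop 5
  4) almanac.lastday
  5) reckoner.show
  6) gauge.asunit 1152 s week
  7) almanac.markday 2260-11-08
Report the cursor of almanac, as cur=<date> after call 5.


Answer: cur=1708-09-30

Derivation:
% reckoner.grow(x: -57/4) == -57/4
% reckoner.amplify(x: ~it) == 3249/16
% almanac.yearhop(n: 5) == 1708-09-06
% almanac.lastday() == 1708-09-30
% reckoner.show() == 3249/16
% gauge.asunit(v: 1152, u_from: s, u_to: week) == 1/525
% almanac.markday(d: 2260-11-08) == 2260-11-08


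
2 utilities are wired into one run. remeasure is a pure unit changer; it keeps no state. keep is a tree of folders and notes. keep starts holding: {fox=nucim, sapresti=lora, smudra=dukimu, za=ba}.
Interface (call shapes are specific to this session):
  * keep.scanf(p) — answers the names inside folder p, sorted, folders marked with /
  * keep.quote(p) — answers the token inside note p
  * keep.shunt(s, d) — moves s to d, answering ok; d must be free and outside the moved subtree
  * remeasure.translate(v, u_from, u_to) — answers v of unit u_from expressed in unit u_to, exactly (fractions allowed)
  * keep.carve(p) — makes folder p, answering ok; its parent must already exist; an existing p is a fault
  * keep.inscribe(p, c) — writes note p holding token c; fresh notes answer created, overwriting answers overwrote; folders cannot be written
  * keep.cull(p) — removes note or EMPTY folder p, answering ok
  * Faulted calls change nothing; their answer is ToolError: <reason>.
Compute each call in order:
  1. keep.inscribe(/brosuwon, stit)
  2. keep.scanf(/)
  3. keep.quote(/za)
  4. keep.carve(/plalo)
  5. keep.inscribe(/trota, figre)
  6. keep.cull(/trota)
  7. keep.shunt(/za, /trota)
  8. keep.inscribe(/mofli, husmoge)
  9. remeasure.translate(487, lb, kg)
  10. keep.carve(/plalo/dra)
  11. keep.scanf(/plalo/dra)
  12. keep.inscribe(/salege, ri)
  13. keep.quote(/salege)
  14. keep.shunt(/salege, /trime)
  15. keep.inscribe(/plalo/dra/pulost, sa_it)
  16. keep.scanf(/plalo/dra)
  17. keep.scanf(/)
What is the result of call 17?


# 1. keep.inscribe(p→/brosuwon, c→stit) == created
# 2. keep.scanf(p→/) == [brosuwon, fox, sapresti, smudra, za]
# 3. keep.quote(p→/za) == ba
# 4. keep.carve(p→/plalo) == ok
# 5. keep.inscribe(p→/trota, c→figre) == created
# 6. keep.cull(p→/trota) == ok
# 7. keep.shunt(s→/za, d→/trota) == ok
# 8. keep.inscribe(p→/mofli, c→husmoge) == created
# 9. remeasure.translate(v→487, u_from→lb, u_to→kg) == 22089948419/100000000
# 10. keep.carve(p→/plalo/dra) == ok
# 11. keep.scanf(p→/plalo/dra) == []
# 12. keep.inscribe(p→/salege, c→ri) == created
# 13. keep.quote(p→/salege) == ri
# 14. keep.shunt(s→/salege, d→/trime) == ok
# 15. keep.inscribe(p→/plalo/dra/pulost, c→sa_it) == created
# 16. keep.scanf(p→/plalo/dra) == [pulost]
# 17. keep.scanf(p→/) == [brosuwon, fox, mofli, plalo/, sapresti, smudra, trime, trota]

Answer: [brosuwon, fox, mofli, plalo/, sapresti, smudra, trime, trota]


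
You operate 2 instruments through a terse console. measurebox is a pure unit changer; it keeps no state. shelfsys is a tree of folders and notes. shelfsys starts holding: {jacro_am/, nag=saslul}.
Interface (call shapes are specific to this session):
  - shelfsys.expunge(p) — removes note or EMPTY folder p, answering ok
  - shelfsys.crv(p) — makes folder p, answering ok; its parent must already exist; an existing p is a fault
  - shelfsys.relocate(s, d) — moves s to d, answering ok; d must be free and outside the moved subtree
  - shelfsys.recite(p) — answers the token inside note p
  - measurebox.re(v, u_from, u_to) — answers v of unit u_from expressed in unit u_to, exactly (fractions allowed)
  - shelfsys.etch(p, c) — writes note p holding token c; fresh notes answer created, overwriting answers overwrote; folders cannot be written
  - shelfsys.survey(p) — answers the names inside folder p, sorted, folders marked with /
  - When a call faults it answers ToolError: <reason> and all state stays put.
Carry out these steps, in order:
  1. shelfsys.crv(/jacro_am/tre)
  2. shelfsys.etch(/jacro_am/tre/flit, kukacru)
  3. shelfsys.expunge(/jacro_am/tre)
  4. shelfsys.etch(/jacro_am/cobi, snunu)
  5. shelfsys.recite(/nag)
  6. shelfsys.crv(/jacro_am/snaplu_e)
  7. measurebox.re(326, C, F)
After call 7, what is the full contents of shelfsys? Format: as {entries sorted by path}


Answer: {jacro_am/, jacro_am/cobi=snunu, jacro_am/snaplu_e/, jacro_am/tre/, jacro_am/tre/flit=kukacru, nag=saslul}

Derivation:
>> crv(p=/jacro_am/tre)
<< ok
>> etch(p=/jacro_am/tre/flit, c=kukacru)
<< created
>> expunge(p=/jacro_am/tre)
<< ToolError: not empty
>> etch(p=/jacro_am/cobi, c=snunu)
<< created
>> recite(p=/nag)
<< saslul
>> crv(p=/jacro_am/snaplu_e)
<< ok
>> re(v=326, u_from=C, u_to=F)
<< 3094/5


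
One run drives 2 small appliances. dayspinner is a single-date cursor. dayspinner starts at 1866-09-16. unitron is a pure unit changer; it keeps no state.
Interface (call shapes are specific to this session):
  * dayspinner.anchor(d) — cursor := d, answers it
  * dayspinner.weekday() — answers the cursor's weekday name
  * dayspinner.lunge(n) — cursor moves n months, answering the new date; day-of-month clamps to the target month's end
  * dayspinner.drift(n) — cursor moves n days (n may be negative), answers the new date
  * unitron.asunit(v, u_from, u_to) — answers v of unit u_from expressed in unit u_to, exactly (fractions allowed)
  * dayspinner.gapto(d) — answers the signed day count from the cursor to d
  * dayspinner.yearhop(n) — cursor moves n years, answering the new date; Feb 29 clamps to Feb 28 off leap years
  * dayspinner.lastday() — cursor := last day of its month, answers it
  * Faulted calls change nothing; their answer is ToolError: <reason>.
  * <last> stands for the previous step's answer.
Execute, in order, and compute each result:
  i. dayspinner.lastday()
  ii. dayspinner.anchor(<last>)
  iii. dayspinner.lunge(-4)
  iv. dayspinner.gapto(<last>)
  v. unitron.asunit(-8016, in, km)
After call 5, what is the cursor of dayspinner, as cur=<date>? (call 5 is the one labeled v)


Answer: cur=1866-05-30

Derivation:
Act: lastday[]
Obs: 1866-09-30
Act: anchor[d=<last>]
Obs: 1866-09-30
Act: lunge[n=-4]
Obs: 1866-05-30
Act: gapto[d=<last>]
Obs: 0
Act: asunit[v=-8016; u_from=in; u_to=km]
Obs: -63627/312500


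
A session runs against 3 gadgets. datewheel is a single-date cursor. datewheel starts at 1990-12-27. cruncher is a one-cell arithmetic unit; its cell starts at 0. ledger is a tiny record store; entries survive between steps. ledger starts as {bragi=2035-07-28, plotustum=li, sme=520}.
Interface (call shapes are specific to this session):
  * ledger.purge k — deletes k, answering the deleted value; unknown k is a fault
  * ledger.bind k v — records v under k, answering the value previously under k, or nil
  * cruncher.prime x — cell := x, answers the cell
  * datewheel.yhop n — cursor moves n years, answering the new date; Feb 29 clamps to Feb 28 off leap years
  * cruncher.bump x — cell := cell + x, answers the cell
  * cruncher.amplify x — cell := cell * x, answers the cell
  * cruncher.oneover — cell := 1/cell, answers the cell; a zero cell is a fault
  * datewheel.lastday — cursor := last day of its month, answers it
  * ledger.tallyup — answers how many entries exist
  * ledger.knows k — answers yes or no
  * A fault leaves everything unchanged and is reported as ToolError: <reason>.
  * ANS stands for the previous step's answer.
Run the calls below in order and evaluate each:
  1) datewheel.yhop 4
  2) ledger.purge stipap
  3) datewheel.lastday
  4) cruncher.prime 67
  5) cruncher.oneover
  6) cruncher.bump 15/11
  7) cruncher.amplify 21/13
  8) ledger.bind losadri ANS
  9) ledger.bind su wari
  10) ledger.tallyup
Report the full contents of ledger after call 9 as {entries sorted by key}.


Answer: {bragi=2035-07-28, losadri=21336/9581, plotustum=li, sme=520, su=wari}

Derivation:
Step: datewheel.yhop[n: 4]
Result: 1994-12-27
Step: ledger.purge[k: stipap]
Result: ToolError: no such key stipap
Step: datewheel.lastday[]
Result: 1994-12-31
Step: cruncher.prime[x: 67]
Result: 67
Step: cruncher.oneover[]
Result: 1/67
Step: cruncher.bump[x: 15/11]
Result: 1016/737
Step: cruncher.amplify[x: 21/13]
Result: 21336/9581
Step: ledger.bind[k: losadri; v: ANS]
Result: nil
Step: ledger.bind[k: su; v: wari]
Result: nil
Step: ledger.tallyup[]
Result: 5


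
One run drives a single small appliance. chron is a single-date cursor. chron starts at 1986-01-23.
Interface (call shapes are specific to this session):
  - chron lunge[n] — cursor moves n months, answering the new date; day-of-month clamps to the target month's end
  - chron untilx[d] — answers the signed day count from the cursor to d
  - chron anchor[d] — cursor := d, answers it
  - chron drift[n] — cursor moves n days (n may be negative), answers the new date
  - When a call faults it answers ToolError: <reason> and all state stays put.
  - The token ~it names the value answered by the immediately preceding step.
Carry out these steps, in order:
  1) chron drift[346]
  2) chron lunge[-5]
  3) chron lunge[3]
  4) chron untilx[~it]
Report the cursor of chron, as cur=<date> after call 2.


[in] chron drift n=346
= 1987-01-04
[in] chron lunge n=-5
= 1986-08-04
[in] chron lunge n=3
= 1986-11-04
[in] chron untilx d=~it
= 0

Answer: cur=1986-08-04


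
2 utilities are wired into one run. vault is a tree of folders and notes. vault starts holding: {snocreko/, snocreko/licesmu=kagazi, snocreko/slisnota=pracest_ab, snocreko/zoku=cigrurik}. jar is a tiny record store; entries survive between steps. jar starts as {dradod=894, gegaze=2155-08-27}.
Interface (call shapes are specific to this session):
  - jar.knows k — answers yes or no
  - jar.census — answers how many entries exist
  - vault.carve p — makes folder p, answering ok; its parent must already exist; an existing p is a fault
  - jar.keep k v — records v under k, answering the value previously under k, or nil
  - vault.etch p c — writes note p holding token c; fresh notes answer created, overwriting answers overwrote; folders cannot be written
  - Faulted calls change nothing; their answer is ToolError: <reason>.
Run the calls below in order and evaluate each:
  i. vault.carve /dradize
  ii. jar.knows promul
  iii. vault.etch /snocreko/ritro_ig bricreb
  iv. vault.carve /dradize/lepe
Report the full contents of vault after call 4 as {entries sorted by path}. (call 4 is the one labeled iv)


[in] vault.carve /dradize
= ok
[in] jar.knows promul
= no
[in] vault.etch /snocreko/ritro_ig bricreb
= created
[in] vault.carve /dradize/lepe
= ok

Answer: {dradize/, dradize/lepe/, snocreko/, snocreko/licesmu=kagazi, snocreko/ritro_ig=bricreb, snocreko/slisnota=pracest_ab, snocreko/zoku=cigrurik}


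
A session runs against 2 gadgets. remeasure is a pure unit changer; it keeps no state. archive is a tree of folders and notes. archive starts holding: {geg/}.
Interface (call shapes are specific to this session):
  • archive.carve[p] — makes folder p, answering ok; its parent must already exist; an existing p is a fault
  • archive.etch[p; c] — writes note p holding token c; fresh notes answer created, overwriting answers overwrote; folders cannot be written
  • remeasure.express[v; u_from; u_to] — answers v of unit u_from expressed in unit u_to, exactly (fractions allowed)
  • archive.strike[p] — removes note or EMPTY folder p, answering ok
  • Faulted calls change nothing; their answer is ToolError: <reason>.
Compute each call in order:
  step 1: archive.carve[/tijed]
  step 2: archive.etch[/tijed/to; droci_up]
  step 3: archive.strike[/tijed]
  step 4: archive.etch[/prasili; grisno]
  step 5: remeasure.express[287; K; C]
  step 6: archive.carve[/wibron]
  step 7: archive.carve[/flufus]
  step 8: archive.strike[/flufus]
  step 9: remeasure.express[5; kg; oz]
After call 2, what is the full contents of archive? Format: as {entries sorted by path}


Answer: {geg/, tijed/, tijed/to=droci_up}

Derivation:
Invoking carve using p→/tijed, and see ok.
Calling etch using p→/tijed/to, c→droci_up, → created.
Using strike using p→/tijed, and get ToolError: not empty.
Next I call etch using p→/prasili, c→grisno: created.
Calling express using v→287, u_from→K, u_to→C, and get 277/20.
I invoke carve using p→/wibron: ok.
Invoking carve using p→/flufus, and observe ok.
I call strike using p→/flufus, → ok.
Next I call express using v→5, u_from→kg, u_to→oz, → 8000000000/45359237.


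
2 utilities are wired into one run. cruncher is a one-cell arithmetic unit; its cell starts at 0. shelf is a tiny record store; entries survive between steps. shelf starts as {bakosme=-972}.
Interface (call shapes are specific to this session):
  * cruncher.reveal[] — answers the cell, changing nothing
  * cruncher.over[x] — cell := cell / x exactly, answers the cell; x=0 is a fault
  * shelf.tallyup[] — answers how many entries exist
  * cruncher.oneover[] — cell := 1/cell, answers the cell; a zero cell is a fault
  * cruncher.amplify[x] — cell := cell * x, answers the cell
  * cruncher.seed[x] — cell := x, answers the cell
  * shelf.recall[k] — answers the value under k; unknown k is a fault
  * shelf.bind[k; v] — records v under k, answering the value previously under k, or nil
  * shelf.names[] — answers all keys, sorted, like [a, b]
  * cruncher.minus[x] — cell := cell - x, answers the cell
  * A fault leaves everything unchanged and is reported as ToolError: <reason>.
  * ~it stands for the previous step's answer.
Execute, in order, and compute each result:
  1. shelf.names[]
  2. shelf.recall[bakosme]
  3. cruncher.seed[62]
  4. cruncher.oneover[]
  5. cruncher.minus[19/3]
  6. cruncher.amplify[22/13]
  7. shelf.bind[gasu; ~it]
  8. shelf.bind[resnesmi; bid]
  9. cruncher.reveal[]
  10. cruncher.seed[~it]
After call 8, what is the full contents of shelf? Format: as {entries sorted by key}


Answer: {bakosme=-972, gasu=-12925/1209, resnesmi=bid}

Derivation:
Then shelf.names(): [bakosme].
Calling shelf.recall passing bakosme, and get -972.
I run cruncher.seed passing 62, and observe 62.
Using cruncher.oneover, and see 1/62.
I try cruncher.minus passing 19/3, → -1175/186.
Calling cruncher.amplify passing 22/13, and get -12925/1209.
Now I run shelf.bind passing gasu, ~it, yielding nil.
Then shelf.bind passing resnesmi, bid, — result: nil.
I try cruncher.reveal(), — result: -12925/1209.
Then cruncher.seed passing ~it, and get -12925/1209.


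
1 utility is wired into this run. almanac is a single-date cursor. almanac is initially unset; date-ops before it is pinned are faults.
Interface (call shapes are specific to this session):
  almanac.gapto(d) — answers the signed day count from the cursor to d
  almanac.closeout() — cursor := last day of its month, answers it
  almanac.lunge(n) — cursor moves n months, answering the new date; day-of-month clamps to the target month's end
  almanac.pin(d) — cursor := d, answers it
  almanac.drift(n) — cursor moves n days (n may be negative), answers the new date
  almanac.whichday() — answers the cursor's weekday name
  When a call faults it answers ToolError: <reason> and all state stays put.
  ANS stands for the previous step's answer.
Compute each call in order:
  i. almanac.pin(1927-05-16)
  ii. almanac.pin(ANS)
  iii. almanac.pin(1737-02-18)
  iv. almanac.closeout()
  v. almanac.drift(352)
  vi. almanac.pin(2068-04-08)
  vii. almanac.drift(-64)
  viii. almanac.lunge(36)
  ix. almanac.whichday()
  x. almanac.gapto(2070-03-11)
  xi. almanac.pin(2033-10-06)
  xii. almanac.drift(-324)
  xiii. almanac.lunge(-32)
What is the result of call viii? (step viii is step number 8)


Step: pin[d: 1927-05-16]
Result: 1927-05-16
Step: pin[d: ANS]
Result: 1927-05-16
Step: pin[d: 1737-02-18]
Result: 1737-02-18
Step: closeout[]
Result: 1737-02-28
Step: drift[n: 352]
Result: 1738-02-15
Step: pin[d: 2068-04-08]
Result: 2068-04-08
Step: drift[n: -64]
Result: 2068-02-04
Step: lunge[n: 36]
Result: 2071-02-04
Step: whichday[]
Result: Wednesday
Step: gapto[d: 2070-03-11]
Result: -330
Step: pin[d: 2033-10-06]
Result: 2033-10-06
Step: drift[n: -324]
Result: 2032-11-16
Step: lunge[n: -32]
Result: 2030-03-16

Answer: 2071-02-04


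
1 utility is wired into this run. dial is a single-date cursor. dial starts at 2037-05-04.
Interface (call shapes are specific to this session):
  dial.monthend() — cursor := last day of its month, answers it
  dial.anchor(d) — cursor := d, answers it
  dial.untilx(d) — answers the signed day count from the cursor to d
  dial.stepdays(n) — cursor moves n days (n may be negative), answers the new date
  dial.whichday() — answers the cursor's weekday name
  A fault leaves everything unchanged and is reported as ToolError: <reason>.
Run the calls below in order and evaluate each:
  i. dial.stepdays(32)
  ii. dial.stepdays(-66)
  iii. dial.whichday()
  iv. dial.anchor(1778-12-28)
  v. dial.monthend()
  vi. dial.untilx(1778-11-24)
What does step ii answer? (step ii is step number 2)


Answer: 2037-03-31

Derivation:
! 1. stepdays(n=32) -> 2037-06-05
! 2. stepdays(n=-66) -> 2037-03-31
! 3. whichday() -> Tuesday
! 4. anchor(d=1778-12-28) -> 1778-12-28
! 5. monthend() -> 1778-12-31
! 6. untilx(d=1778-11-24) -> -37


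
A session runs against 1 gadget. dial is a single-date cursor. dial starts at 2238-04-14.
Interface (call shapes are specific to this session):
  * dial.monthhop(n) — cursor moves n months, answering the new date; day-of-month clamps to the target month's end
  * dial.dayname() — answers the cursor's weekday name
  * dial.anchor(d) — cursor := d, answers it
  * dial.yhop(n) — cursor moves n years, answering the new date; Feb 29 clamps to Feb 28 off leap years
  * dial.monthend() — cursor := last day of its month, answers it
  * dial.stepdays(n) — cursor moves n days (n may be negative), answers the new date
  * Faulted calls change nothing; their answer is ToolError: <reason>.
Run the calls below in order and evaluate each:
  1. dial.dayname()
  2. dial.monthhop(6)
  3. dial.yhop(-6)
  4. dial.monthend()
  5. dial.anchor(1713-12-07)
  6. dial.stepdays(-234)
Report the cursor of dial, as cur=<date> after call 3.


;; 1. dayname() : Saturday
;; 2. monthhop(n: 6) : 2238-10-14
;; 3. yhop(n: -6) : 2232-10-14
;; 4. monthend() : 2232-10-31
;; 5. anchor(d: 1713-12-07) : 1713-12-07
;; 6. stepdays(n: -234) : 1713-04-17

Answer: cur=2232-10-14


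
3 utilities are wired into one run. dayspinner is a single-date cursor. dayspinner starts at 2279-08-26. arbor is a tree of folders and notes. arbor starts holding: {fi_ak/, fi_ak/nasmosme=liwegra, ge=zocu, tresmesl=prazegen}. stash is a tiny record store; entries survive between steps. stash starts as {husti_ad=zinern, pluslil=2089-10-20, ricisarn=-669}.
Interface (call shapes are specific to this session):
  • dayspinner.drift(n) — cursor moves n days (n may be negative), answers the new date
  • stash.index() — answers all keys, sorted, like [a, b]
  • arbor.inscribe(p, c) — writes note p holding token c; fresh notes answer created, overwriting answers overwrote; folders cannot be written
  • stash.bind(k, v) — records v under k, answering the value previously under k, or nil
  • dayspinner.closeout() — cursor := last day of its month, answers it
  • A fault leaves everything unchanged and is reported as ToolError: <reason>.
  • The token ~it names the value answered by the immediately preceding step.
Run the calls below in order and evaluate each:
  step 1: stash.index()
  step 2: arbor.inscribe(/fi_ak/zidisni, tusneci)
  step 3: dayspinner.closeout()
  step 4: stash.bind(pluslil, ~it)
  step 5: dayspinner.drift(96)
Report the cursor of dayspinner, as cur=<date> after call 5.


Answer: cur=2279-12-05

Derivation:
→ stash.index()
← [husti_ad, pluslil, ricisarn]
→ arbor.inscribe(p→/fi_ak/zidisni, c→tusneci)
← created
→ dayspinner.closeout()
← 2279-08-31
→ stash.bind(k→pluslil, v→~it)
← 2089-10-20
→ dayspinner.drift(n→96)
← 2279-12-05


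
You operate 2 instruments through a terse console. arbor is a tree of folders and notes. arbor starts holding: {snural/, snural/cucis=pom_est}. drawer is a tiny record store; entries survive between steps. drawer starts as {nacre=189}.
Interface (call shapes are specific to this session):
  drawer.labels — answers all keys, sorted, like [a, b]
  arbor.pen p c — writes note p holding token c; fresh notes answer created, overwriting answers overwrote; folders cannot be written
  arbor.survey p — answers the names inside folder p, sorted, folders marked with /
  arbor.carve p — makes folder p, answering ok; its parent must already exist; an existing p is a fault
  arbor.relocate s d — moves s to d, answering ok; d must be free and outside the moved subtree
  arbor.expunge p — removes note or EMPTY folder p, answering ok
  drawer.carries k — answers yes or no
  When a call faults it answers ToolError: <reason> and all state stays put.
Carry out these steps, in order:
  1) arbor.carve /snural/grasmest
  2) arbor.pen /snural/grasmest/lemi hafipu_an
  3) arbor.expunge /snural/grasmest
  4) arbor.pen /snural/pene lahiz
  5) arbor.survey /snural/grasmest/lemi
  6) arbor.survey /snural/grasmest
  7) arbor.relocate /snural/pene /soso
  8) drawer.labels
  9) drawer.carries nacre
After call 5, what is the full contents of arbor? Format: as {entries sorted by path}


·→ arbor.carve(p: /snural/grasmest)
·← ok
·→ arbor.pen(p: /snural/grasmest/lemi, c: hafipu_an)
·← created
·→ arbor.expunge(p: /snural/grasmest)
·← ToolError: not empty
·→ arbor.pen(p: /snural/pene, c: lahiz)
·← created
·→ arbor.survey(p: /snural/grasmest/lemi)
·← ToolError: not a directory
·→ arbor.survey(p: /snural/grasmest)
·← [lemi]
·→ arbor.relocate(s: /snural/pene, d: /soso)
·← ok
·→ drawer.labels()
·← [nacre]
·→ drawer.carries(k: nacre)
·← yes

Answer: {snural/, snural/cucis=pom_est, snural/grasmest/, snural/grasmest/lemi=hafipu_an, snural/pene=lahiz}


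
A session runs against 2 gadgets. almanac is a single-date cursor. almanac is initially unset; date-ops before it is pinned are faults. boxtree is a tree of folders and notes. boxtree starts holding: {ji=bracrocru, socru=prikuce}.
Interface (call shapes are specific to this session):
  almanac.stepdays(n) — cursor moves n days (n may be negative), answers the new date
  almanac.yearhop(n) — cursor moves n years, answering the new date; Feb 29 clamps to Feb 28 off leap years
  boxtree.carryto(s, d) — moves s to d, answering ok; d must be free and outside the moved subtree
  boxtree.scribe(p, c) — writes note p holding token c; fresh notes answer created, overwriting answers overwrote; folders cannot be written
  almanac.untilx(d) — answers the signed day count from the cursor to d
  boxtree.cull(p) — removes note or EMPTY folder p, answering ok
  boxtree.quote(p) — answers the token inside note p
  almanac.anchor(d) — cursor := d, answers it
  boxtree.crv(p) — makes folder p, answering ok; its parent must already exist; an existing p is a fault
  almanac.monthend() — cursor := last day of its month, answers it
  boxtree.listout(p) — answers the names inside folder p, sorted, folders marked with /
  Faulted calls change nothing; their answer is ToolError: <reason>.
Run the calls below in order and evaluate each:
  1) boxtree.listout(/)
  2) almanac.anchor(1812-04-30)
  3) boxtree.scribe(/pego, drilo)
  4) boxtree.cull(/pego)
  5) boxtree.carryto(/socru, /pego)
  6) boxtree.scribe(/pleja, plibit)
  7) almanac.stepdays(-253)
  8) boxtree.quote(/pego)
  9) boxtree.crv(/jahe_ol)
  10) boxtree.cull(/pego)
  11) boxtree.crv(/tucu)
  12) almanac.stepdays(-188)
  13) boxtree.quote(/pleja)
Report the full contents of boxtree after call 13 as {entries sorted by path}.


Answer: {jahe_ol/, ji=bracrocru, pleja=plibit, tucu/}

Derivation:
→ listout(p: /)
← [ji, socru]
→ anchor(d: 1812-04-30)
← 1812-04-30
→ scribe(p: /pego, c: drilo)
← created
→ cull(p: /pego)
← ok
→ carryto(s: /socru, d: /pego)
← ok
→ scribe(p: /pleja, c: plibit)
← created
→ stepdays(n: -253)
← 1811-08-21
→ quote(p: /pego)
← prikuce
→ crv(p: /jahe_ol)
← ok
→ cull(p: /pego)
← ok
→ crv(p: /tucu)
← ok
→ stepdays(n: -188)
← 1811-02-14
→ quote(p: /pleja)
← plibit


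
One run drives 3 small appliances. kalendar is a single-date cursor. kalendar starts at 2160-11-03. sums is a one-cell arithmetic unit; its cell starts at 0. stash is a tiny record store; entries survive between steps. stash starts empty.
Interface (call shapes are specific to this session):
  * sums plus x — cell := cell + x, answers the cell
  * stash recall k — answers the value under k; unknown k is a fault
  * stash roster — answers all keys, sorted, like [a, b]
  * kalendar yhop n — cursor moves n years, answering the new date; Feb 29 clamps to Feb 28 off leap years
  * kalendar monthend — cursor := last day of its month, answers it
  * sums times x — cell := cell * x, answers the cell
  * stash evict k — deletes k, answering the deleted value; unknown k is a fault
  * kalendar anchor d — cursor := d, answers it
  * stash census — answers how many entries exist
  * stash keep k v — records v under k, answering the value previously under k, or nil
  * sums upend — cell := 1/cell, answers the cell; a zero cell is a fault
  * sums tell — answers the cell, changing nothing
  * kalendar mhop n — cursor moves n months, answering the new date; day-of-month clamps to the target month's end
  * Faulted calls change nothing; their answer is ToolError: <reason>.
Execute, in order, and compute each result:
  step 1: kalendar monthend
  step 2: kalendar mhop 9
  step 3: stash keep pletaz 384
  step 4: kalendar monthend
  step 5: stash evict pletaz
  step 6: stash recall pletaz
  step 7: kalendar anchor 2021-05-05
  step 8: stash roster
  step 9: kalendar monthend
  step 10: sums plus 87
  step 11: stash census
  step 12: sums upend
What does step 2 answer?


Answer: 2161-08-30

Derivation:
# kalendar monthend() ~> 2160-11-30
# kalendar mhop(n: 9) ~> 2161-08-30
# stash keep(k: pletaz, v: 384) ~> nil
# kalendar monthend() ~> 2161-08-31
# stash evict(k: pletaz) ~> 384
# stash recall(k: pletaz) ~> ToolError: no such key pletaz
# kalendar anchor(d: 2021-05-05) ~> 2021-05-05
# stash roster() ~> []
# kalendar monthend() ~> 2021-05-31
# sums plus(x: 87) ~> 87
# stash census() ~> 0
# sums upend() ~> 1/87


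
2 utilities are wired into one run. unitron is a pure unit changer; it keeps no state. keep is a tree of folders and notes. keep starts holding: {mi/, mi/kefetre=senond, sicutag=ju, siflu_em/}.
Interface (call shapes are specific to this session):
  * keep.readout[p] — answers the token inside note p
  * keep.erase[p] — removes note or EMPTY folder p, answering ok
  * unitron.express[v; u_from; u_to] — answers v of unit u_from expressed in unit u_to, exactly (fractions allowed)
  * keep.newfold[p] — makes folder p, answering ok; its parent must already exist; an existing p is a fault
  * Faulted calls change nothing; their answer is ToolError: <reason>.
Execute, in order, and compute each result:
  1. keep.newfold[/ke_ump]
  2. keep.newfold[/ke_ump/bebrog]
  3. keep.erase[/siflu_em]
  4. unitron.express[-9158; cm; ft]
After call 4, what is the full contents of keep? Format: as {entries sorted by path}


Answer: {ke_ump/, ke_ump/bebrog/, mi/, mi/kefetre=senond, sicutag=ju}

Derivation:
% newfold p: /ke_ump
[out] ok
% newfold p: /ke_ump/bebrog
[out] ok
% erase p: /siflu_em
[out] ok
% express v: -9158 u_from: cm u_to: ft
[out] -114475/381


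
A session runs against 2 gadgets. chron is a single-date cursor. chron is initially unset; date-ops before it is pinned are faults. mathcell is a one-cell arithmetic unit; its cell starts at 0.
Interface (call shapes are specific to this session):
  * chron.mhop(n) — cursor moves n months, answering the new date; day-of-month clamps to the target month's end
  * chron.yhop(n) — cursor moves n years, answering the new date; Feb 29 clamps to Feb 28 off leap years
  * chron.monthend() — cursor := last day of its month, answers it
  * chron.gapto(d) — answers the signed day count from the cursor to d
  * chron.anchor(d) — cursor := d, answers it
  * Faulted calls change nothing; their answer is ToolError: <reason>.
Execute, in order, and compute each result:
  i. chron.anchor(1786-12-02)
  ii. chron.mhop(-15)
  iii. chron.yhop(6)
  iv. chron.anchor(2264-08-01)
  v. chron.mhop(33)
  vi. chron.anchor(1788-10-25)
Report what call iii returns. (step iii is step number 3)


;; 1. anchor(1786-12-02) ~> 1786-12-02
;; 2. mhop(-15) ~> 1785-09-02
;; 3. yhop(6) ~> 1791-09-02
;; 4. anchor(2264-08-01) ~> 2264-08-01
;; 5. mhop(33) ~> 2267-05-01
;; 6. anchor(1788-10-25) ~> 1788-10-25

Answer: 1791-09-02
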